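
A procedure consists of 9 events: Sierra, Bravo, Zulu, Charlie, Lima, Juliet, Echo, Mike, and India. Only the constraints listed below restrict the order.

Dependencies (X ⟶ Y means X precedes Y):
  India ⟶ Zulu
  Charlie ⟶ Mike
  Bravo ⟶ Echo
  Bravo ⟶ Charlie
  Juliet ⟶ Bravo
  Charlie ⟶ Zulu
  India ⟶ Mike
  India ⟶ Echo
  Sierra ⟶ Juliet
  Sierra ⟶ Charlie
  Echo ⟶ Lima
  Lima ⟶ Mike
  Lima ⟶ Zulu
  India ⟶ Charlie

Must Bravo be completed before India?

No

Nothing in the constraints links Bravo and India; they are unordered relative to each other.
A valid ordering placing India before Bravo exists, so the answer is no.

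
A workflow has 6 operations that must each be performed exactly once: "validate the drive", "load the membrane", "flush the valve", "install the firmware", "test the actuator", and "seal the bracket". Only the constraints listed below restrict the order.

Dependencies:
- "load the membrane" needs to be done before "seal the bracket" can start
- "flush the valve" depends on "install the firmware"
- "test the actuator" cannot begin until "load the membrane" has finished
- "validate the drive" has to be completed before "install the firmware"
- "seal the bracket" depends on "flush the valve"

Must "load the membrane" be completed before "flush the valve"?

No

"load the membrane" and "flush the valve" are not related by any chain of constraints.
So "load the membrane" can come before "flush the valve" or after — it is not forced.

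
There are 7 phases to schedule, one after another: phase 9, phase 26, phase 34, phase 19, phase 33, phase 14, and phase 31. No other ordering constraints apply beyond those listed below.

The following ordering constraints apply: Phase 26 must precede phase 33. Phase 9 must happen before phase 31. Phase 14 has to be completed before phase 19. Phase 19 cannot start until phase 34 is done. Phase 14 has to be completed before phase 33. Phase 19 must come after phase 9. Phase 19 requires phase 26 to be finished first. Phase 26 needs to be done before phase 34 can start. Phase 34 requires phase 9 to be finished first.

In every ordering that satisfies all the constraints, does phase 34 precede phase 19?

There is a constraint chain phase 34 → phase 19.
So phase 34 must precede phase 19 in any valid ordering.

Yes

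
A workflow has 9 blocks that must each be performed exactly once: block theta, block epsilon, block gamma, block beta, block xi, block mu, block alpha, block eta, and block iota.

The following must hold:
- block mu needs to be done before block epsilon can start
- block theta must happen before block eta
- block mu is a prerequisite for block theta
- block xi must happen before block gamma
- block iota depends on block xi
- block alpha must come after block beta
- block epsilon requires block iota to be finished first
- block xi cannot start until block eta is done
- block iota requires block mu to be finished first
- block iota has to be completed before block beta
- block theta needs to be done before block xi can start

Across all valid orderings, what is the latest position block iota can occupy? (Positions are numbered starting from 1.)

Following every chain forward from block iota, the blocks that must come later are block epsilon, block beta, block alpha — 3 of them.
So at least 3 blocks follow block iota, putting block iota no later than position 6. That position is achievable by scheduling everything else first.

6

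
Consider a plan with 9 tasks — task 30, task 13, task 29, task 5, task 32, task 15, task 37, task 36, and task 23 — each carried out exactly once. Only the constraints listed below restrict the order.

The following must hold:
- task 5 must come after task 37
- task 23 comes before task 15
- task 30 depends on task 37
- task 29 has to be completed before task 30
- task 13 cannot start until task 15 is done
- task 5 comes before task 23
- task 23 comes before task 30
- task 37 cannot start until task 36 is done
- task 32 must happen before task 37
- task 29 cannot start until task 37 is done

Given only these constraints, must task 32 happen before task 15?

Yes

Following the dependencies: task 32 → task 37 → task 5 → task 23 → task 15.
That forces task 32 before task 15 in every valid schedule.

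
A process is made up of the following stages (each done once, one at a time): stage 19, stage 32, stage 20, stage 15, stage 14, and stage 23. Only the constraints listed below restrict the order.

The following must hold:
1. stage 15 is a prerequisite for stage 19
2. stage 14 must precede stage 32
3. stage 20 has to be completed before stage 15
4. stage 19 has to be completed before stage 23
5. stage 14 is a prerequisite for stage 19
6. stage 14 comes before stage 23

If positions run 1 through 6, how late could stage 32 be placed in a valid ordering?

No constraint forces any stage after stage 32, so it can be placed last, in position 6.

6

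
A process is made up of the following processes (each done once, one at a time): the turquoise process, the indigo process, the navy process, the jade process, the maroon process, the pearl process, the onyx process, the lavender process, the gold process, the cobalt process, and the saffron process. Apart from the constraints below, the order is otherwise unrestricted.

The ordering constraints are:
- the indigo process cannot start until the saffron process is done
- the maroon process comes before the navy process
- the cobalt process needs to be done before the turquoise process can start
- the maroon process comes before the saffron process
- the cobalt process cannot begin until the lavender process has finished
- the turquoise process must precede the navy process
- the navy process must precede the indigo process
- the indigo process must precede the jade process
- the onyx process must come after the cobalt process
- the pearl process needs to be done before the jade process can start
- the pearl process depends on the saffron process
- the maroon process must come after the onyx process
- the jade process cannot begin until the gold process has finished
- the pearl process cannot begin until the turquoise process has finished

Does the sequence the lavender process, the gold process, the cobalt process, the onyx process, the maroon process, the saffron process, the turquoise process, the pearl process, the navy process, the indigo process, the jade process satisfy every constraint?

Every stated constraint is respected: the gold process sits at position 2, ahead of the jade process at position 11, and each of the other listed pairs likewise has the predecessor earlier in the sequence.

Yes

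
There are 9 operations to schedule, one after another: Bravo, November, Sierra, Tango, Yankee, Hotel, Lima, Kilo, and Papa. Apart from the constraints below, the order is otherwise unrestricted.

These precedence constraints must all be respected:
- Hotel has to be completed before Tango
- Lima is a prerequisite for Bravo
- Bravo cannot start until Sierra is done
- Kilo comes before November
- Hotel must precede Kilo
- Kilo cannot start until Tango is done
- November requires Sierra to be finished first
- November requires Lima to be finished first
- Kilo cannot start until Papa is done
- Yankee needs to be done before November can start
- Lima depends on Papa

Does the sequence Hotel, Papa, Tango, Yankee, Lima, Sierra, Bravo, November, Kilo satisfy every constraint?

The sequence places November ahead of Kilo.
Since Kilo is required before November, the ordering is invalid.

No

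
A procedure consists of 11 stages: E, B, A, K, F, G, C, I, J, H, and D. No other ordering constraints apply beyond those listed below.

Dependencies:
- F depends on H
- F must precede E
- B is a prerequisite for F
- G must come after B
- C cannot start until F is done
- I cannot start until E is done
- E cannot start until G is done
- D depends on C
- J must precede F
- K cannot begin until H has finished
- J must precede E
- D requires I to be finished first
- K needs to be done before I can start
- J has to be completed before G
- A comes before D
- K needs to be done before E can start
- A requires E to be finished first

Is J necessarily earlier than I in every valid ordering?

Chaining the stated constraints: J → E → I.
Hence J necessarily comes before I.

Yes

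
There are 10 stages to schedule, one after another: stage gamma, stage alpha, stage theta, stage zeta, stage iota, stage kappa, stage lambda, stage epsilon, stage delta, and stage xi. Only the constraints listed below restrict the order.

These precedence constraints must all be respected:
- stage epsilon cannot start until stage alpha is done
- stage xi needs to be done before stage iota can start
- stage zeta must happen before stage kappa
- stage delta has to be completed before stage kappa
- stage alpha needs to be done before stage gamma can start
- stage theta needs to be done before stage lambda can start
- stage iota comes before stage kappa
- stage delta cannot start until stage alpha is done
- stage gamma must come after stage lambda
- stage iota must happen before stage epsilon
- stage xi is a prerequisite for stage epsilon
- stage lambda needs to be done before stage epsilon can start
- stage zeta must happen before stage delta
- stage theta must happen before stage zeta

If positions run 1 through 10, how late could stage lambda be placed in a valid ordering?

Following every chain forward from stage lambda, the stages that must come later are stage gamma, stage epsilon — 2 of them.
With 2 mandatory successors out of 10 stages total, the latest slot for stage lambda is 10−2 = 8, and it's reachable by doing all non-successors before stage lambda.

8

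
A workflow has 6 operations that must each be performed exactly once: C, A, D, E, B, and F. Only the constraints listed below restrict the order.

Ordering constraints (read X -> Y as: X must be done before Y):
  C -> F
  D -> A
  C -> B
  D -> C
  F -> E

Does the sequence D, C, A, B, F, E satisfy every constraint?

Checking each listed constraint against this order: for instance, C is in position 2 and F in position 5, so that constraint holds — and the remaining constraints check out the same way.

Yes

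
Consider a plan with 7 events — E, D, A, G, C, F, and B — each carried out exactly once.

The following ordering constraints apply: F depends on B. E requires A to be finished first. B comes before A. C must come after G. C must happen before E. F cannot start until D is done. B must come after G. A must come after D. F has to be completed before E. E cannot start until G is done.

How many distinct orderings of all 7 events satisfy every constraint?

28

2 events have no prerequisites (D, G), so any of them could come first.
Systematically extending each partial ordering one event at a time and counting, there are 28 complete orderings.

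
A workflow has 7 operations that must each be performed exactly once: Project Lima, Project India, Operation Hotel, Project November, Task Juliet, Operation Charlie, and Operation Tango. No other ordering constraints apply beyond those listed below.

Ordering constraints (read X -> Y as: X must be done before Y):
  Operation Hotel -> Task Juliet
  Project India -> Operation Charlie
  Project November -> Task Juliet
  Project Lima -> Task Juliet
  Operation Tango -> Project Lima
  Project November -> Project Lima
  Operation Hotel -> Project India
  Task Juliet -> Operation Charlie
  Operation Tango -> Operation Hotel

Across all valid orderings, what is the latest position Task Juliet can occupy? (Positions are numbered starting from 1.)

6

Following the constraints forward from Task Juliet, its only required successor is Operation Charlie.
So at least 1 operation follows Task Juliet, putting Task Juliet no later than position 6. That position is achievable by scheduling everything else first.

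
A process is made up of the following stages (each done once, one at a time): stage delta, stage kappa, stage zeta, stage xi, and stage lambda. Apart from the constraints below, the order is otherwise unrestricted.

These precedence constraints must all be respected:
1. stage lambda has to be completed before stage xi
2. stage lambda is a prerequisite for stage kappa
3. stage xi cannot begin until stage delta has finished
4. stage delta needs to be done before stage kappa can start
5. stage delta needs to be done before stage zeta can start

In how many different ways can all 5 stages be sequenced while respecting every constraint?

2 stages have no prerequisites (stage delta, stage lambda), so any of them could come first.
Counting all ways to extend the partial order to a total order gives 14.

14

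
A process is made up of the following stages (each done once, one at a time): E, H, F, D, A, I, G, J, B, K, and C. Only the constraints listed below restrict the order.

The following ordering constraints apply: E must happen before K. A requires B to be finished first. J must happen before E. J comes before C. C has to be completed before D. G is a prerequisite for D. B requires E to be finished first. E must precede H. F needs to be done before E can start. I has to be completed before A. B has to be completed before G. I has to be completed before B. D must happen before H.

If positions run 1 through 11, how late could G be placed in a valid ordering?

9

Following every chain forward from G, the stages that must come later are H, D — 2 of them.
So at least 2 stages follow G, putting G no later than position 9. That position is achievable by scheduling everything else first.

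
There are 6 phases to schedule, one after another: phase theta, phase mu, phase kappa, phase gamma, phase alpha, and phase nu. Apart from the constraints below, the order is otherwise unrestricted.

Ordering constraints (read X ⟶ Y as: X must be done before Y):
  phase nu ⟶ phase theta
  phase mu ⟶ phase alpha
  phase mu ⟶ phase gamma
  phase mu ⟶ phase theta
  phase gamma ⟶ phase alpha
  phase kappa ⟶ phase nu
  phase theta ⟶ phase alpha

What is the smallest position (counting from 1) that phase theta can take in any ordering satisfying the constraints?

4

Working backwards through the constraints from phase theta, its full set of required predecessors is phase mu, phase kappa, phase nu — 3 of them.
So at minimum 3 phases come before phase theta, putting phase theta no earlier than position 4. That position is achievable by scheduling exactly those predecessors first.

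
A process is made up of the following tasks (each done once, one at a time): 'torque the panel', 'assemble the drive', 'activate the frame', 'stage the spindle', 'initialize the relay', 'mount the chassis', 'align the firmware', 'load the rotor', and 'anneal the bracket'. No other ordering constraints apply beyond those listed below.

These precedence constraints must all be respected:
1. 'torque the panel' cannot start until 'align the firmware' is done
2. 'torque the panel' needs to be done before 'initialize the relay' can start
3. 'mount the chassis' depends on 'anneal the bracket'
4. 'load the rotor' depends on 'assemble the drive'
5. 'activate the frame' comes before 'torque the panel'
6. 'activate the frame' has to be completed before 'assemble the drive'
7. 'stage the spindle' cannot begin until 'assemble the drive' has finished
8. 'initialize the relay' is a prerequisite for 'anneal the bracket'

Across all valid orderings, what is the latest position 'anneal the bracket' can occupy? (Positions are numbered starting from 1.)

8

The only task forced after 'anneal the bracket' (directly or by a chain) is 'mount the chassis'.
So at least 1 task follows 'anneal the bracket', putting 'anneal the bracket' no later than position 8. That position is achievable by scheduling everything else first.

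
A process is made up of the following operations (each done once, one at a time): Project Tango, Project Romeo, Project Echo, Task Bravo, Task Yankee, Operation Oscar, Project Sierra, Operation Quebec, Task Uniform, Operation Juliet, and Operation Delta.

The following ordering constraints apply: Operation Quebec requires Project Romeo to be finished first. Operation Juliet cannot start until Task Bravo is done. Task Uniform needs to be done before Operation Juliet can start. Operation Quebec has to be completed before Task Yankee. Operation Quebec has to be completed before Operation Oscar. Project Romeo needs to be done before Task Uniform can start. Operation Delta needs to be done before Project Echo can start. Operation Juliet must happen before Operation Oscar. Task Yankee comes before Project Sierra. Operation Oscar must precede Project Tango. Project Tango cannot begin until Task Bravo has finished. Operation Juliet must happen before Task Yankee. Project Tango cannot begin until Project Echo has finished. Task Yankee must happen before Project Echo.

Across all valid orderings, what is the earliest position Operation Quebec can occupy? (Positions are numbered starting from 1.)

2

The only operation forced before Operation Quebec (directly or transitively) is Project Romeo.
So at minimum 1 operation comes before Operation Quebec, putting Operation Quebec no earlier than position 2. That position is achievable by scheduling exactly that predecessor first.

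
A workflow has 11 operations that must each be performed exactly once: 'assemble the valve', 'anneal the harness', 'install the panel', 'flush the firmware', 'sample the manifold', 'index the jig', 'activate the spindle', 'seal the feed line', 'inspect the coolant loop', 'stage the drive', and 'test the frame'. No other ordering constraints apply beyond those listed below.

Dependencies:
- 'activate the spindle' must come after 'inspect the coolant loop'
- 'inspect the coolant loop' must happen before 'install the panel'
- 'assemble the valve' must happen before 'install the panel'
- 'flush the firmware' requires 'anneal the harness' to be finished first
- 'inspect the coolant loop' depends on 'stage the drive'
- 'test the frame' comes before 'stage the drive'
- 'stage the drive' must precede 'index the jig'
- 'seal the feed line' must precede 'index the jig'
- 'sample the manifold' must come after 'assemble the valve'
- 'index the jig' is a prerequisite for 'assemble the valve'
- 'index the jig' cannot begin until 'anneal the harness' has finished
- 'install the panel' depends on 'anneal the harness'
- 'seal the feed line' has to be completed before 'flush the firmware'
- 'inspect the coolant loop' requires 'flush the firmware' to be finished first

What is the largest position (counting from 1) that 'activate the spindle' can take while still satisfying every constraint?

No constraint forces any operation after 'activate the spindle', so it can be placed last, in position 11.

11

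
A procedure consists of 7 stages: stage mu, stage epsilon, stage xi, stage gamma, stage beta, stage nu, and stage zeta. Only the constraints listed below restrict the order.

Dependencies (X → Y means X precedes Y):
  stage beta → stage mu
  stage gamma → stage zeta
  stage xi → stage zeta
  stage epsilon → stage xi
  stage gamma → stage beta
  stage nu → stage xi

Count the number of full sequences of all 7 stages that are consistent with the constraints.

68

The stages with no prerequisites are stage epsilon, stage gamma, stage nu; any of them can be placed first.
Enumerating by repeatedly choosing an available stage (one whose prerequisites are all placed) gives 68 distinct complete orderings.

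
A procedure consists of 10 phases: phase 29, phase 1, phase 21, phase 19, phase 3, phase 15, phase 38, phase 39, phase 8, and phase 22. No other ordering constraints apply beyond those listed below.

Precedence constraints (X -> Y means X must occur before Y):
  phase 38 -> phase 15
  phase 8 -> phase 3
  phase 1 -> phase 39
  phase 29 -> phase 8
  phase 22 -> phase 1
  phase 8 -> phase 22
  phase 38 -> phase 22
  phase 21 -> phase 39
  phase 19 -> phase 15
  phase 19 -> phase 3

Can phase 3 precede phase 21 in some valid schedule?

The constraints leave phase 3 and phase 21 unordered relative to each other; nothing requires phase 21 earlier.
So a valid ordering placing phase 3 earlier than phase 21 exists.

Yes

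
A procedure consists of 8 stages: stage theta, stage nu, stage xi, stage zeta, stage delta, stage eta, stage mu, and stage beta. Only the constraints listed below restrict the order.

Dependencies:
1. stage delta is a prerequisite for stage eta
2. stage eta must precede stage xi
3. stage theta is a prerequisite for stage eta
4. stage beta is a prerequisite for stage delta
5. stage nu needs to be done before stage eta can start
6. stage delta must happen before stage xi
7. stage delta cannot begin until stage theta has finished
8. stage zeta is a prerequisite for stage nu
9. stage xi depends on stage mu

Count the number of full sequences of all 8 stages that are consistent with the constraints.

4 stages have no prerequisites (stage theta, stage zeta, stage mu, stage beta), so any of them could come first.
Enumerating by repeatedly choosing an available stage (one whose prerequisites are all placed) gives 140 distinct complete orderings.

140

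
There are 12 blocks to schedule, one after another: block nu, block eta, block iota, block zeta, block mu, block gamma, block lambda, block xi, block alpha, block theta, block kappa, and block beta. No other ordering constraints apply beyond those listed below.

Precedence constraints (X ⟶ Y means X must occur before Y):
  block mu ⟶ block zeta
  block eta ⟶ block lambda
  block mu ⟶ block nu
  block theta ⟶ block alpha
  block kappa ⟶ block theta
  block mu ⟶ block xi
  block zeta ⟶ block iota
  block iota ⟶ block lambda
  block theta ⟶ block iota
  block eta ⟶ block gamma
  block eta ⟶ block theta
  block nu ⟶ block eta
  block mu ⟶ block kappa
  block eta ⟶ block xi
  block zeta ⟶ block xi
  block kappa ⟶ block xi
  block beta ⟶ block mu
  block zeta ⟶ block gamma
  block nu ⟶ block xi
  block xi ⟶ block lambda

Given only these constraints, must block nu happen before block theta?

Yes

Following the dependencies: block nu → block eta → block theta.
Hence block nu necessarily comes before block theta.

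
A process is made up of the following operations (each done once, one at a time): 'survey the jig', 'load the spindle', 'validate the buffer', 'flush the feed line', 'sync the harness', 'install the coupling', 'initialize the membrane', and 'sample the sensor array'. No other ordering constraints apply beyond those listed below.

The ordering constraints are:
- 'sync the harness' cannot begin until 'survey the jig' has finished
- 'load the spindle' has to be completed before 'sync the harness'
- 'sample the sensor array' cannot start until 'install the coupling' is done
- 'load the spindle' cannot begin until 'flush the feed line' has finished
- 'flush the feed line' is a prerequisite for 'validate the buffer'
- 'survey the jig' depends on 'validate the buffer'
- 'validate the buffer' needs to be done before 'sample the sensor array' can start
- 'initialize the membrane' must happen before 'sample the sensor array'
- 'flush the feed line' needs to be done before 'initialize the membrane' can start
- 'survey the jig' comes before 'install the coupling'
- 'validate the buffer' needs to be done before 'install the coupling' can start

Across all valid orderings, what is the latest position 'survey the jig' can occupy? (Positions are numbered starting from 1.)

Following every chain forward from 'survey the jig', the operations that must come later are 'sync the harness', 'install the coupling', 'sample the sensor array' — 3 of them.
With 3 mandatory successors out of 8 operations total, the latest slot for 'survey the jig' is 8−3 = 5, and it's reachable by doing all non-successors before 'survey the jig'.

5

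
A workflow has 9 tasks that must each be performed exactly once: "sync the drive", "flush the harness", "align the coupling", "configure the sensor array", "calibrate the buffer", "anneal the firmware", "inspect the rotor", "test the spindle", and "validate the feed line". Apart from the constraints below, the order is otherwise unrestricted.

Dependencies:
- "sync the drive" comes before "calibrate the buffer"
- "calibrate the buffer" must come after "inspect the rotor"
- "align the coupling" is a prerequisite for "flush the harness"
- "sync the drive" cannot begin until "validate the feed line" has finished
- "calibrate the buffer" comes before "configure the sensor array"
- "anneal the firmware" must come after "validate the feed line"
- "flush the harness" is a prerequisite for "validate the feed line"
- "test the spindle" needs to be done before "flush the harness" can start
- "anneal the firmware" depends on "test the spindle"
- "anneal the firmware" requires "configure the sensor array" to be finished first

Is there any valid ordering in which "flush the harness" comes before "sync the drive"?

Yes

"flush the harness" is actually forced before "sync the drive" by the constraints, so certainly some valid ordering has "flush the harness" first.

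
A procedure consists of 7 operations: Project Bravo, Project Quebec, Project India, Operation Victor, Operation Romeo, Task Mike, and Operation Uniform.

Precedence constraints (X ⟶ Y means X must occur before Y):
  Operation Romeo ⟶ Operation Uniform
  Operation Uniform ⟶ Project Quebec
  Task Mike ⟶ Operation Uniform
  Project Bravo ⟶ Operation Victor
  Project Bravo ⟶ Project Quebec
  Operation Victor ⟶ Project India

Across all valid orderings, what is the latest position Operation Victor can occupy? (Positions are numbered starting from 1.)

The only operation forced after Operation Victor (directly or by a chain) is Project India.
So at least 1 operation follows Operation Victor, putting Operation Victor no later than position 6. That position is achievable by scheduling everything else first.

6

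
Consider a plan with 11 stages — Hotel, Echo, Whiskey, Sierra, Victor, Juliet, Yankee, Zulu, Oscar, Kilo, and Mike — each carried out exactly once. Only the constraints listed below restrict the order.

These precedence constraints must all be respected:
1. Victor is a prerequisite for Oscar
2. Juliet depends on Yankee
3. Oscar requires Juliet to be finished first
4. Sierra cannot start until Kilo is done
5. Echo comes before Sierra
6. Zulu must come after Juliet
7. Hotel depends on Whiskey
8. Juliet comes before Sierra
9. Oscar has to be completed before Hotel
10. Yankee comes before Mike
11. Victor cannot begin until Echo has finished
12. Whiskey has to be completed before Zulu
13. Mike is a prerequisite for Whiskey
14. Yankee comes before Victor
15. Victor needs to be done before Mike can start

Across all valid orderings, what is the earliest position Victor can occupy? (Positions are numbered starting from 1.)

The stages that are forced before Victor, directly or transitively, are Echo, Yankee. That's 2 stages.
With 2 mandatory predecessors, the earliest Victor can sit is position 2+1 = 3, and placing just those 2 first achieves it.

3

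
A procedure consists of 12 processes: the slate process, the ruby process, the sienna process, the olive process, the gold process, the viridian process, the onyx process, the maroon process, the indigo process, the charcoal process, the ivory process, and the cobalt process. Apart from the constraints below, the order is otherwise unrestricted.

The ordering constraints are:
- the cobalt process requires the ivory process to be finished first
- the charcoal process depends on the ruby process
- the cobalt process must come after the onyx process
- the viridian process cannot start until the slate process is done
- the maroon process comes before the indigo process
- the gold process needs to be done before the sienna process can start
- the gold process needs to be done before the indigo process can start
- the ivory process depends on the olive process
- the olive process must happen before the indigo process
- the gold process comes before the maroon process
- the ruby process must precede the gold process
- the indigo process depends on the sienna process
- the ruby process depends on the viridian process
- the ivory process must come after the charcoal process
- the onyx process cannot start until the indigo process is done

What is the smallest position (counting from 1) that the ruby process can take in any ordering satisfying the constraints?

3

Every process that must precede the ruby process has to come before it. Tracing all chains that end at the ruby process, those processes are: the slate process, the viridian process — 2 in total.
With 2 mandatory predecessors, the earliest the ruby process can sit is position 2+1 = 3, and placing just those 2 first achieves it.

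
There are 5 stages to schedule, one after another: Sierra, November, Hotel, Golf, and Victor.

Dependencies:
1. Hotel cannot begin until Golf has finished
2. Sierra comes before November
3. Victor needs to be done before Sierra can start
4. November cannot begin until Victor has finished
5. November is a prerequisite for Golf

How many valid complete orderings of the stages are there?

Only Victor has no prerequisites, so it must go first.
Every stage is then forced in turn, so only 1 complete ordering is consistent with the constraints.

1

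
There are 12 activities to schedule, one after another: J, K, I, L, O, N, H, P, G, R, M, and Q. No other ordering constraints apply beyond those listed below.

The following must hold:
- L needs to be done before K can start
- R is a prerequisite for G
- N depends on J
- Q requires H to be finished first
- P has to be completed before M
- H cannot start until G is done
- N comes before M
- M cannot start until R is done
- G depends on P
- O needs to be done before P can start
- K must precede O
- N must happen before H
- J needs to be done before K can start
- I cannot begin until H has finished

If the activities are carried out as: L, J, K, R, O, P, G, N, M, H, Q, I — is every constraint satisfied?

Yes

Going through the constraints one by one, each required predecessor appears earlier in the sequence than its dependent — e.g. J (position 2) is before N (position 8), as required.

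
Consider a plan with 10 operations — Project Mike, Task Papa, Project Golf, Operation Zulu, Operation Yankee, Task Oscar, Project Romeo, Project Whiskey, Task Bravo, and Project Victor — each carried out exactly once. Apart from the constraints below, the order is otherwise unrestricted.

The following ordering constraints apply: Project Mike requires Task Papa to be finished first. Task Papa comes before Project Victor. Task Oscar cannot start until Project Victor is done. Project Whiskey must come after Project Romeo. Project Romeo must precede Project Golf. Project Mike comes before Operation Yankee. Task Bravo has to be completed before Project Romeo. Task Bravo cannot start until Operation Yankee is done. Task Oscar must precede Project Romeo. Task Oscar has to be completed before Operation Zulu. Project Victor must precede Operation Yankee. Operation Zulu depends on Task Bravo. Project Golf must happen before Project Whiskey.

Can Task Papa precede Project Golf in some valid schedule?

Yes

Task Papa is actually forced before Project Golf by the constraints, so certainly some valid ordering has Task Papa first.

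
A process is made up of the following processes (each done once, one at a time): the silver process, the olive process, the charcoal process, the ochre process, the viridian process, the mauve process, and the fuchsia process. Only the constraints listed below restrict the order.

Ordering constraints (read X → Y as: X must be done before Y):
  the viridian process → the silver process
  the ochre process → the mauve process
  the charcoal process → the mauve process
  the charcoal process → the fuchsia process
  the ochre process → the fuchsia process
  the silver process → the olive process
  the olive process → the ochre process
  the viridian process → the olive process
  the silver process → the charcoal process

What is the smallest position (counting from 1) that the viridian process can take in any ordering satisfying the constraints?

1

The viridian process has no prerequisites at all, so it can go in position 1.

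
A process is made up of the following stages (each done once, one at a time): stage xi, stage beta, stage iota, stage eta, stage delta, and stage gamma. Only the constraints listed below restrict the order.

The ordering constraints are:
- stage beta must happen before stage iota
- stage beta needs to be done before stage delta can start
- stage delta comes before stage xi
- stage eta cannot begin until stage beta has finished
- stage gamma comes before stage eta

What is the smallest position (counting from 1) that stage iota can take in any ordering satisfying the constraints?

2

The only stage forced before stage iota (directly or transitively) is stage beta.
With 1 mandatory predecessor, the earliest stage iota can sit is position 1+1 = 2, and placing just that one first achieves it.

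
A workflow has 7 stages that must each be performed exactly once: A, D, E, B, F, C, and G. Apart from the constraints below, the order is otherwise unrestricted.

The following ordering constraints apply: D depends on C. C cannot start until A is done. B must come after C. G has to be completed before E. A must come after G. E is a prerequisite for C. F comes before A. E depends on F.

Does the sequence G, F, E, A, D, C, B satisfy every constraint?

Here C comes after D.
But one of the constraints requires C before D, so this ordering violates it.

No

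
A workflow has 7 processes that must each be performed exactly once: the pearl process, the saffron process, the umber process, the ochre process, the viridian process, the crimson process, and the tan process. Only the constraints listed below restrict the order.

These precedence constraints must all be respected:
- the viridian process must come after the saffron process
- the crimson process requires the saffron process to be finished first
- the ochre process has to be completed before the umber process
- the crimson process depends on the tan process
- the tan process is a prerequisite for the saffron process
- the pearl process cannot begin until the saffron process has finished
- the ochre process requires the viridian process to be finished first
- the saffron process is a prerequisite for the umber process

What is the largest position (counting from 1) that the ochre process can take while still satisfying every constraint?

The only process forced after the ochre process (directly or by a chain) is the umber process.
With 1 mandatory successor out of 7 processes total, the latest slot for the ochre process is 7−1 = 6, and it's reachable by doing all non-successors before the ochre process.

6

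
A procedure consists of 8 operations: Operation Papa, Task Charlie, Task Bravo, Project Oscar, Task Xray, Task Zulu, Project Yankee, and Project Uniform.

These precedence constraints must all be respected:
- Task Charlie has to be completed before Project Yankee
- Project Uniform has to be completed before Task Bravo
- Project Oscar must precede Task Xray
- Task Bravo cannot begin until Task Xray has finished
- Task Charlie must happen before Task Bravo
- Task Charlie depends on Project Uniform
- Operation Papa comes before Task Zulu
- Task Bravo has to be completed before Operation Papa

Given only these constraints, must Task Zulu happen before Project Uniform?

In fact the dependencies run the other way: Project Uniform → Task Bravo → Operation Papa → Task Zulu.
So Task Zulu does not have to come before Project Uniform — it cannot.

No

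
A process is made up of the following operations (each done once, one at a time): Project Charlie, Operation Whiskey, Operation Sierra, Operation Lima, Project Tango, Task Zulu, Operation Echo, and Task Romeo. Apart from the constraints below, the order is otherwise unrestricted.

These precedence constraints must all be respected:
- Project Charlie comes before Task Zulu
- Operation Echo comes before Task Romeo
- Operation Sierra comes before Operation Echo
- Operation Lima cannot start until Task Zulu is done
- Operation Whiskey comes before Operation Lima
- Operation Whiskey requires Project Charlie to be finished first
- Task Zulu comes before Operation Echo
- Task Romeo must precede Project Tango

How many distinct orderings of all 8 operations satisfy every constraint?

52

2 operations have no prerequisites (Project Charlie, Operation Sierra), so any of them could come first.
Counting all ways to extend the partial order to a total order gives 52.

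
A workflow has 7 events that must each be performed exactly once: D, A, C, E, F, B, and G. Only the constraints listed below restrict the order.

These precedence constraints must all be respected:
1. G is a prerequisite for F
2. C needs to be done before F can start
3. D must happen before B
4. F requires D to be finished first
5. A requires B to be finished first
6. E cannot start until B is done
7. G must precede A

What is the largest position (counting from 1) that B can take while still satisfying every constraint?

5

Every event that must follow B has to come after it. Tracing all chains starting from B, those events are: A, E — 2 in total.
So at least 2 events follow B, putting B no later than position 5. That position is achievable by scheduling everything else first.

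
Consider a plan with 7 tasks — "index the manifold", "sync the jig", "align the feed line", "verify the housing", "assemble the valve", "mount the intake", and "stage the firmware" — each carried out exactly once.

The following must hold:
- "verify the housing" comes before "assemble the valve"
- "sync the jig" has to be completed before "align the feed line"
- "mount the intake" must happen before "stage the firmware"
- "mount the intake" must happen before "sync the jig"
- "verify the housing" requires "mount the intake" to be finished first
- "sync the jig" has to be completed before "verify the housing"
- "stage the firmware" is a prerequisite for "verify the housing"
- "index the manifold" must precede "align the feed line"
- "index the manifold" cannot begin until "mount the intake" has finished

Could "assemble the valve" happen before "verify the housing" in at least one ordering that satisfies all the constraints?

No

Following "verify the housing" → "assemble the valve", "verify the housing" must precede "assemble the valve" in every valid ordering.
Hence "assemble the valve" can never be scheduled before "verify the housing".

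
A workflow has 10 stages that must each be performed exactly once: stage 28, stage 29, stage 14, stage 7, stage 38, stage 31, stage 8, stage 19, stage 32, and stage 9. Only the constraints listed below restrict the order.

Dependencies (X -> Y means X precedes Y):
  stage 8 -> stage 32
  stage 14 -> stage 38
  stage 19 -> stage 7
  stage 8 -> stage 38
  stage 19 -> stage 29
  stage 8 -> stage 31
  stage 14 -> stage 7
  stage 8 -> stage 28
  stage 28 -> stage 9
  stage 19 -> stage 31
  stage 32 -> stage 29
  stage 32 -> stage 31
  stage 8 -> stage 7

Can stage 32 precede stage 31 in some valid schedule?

Yes

The constraints force stage 32 before stage 31, so yes — every valid ordering has stage 32 earlier.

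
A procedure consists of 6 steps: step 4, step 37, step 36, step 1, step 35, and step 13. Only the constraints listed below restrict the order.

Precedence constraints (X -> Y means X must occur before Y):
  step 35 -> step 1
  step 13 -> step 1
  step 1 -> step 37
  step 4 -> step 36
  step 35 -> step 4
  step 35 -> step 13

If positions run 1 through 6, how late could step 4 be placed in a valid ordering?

Following the constraints forward from step 4, its only required successor is step 36.
With 1 mandatory successor out of 6 steps total, the latest slot for step 4 is 6−1 = 5, and it's reachable by doing all non-successors before step 4.

5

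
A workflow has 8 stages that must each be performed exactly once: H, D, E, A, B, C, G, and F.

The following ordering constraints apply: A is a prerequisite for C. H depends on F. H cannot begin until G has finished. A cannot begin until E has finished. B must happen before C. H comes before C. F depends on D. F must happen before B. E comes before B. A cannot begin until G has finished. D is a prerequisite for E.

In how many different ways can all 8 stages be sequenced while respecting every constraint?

2 stages have no prerequisites (D, G), so any of them could come first.
Systematically extending each partial ordering one stage at a time and counting, there are 64 complete orderings.

64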